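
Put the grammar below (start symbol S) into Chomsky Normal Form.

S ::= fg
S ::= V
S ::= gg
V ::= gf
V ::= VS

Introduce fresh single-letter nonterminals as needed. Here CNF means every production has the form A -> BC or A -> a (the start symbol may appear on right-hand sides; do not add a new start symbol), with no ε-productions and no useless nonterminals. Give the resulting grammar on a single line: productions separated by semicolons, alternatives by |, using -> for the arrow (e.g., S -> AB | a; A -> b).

No ε-productions.
After unit-elimination: S -> VS | fg | gf | gg; V -> VS | gf.
TERM: introduce A -> f, B -> g and substitute in every rule of length ≥2.

S -> AB | BA | BB | VS; A -> f; B -> g; V -> BA | VS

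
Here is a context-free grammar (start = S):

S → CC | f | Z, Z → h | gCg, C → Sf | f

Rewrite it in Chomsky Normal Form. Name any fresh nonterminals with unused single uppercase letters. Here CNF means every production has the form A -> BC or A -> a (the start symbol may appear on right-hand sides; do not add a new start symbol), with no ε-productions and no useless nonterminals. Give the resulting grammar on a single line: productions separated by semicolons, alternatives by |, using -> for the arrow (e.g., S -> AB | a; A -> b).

S -> f | h | BD | CC; A -> f; B -> g; C -> f | SA; D -> CB

No ε-productions.
After unit-elimination: S -> f | h | CC | gCg; C -> f | Sf; Z -> h | gCg.
TERM: introduce A -> f, B -> g and substitute in every rule of length ≥2.
BIN: S -> BCB becomes S -> BD, D -> CB; Z -> BCB becomes Z -> BE, E -> CB.
Drop unreachable/unproductive: Z.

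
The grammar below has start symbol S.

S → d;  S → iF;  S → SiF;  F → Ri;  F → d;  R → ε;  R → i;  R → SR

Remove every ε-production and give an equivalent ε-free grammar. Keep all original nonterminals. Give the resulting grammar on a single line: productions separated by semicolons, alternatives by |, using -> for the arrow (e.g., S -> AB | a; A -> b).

S -> d | iF | SiF; F -> d | i | Ri; R -> S | i | SR

Nullable set: {R}.
F -> Ri: R nullable, giving Ri | i.
Drop R -> ε.
R -> SR: R nullable, giving S | SR.
Unchanged (no nullable symbols): S -> SiF; S -> d; S -> iF; F -> d; R -> i.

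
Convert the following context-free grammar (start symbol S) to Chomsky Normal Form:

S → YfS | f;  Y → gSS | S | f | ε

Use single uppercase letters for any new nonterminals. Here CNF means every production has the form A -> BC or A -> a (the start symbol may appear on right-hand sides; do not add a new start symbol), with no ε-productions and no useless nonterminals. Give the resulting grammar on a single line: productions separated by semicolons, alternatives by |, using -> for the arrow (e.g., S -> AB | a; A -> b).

Nullable: {Y}; after ε-elimination: S -> f | fS | YfS; Y -> S | f | gSS.
After unit-elimination: S -> f | fS | YfS; Y -> f | fS | YfS | gSS.
TERM: introduce A -> f, B -> g and substitute in every rule of length ≥2.
BIN: S -> YAS becomes S -> YC, C -> AS; Y -> BSS becomes Y -> BD, D -> SS; Y -> YAS becomes Y -> YE, E -> AS.

S -> f | AS | YC; A -> f; B -> g; C -> AS; D -> SS; E -> AS; Y -> f | AS | BD | YE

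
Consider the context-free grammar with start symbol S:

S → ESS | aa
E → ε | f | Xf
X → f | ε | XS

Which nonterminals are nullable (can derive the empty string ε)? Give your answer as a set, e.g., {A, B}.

Directly nullable (have an ε-rule): {E, X}.
Not nullable: S — each has a terminal in every rule's right-hand side or depends on a non-nullable symbol.

{E, X}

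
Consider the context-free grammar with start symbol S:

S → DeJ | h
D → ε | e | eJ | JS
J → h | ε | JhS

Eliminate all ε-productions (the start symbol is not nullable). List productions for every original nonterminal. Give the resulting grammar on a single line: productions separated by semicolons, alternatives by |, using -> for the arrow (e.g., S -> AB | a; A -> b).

Nullable set: {D, J}.
S -> DeJ: D, J nullable, giving De | DeJ | e | eJ.
Drop D -> ε.
D -> JS: J nullable, giving JS | S.
D -> eJ: J nullable, giving e | eJ.
Drop J -> ε.
J -> JhS: J nullable, giving JhS | hS.
Unchanged (no nullable symbols): S -> h; D -> e; J -> h.

S -> e | h | De | eJ | DeJ; D -> S | e | JS | eJ; J -> h | hS | JhS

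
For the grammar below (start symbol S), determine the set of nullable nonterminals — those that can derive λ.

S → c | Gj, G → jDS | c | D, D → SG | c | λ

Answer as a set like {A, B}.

{D, G}

Directly nullable (have an ε-rule): {D}.
G is nullable via G -> D (every symbol on the right is already known nullable).
Not nullable: S — each has a terminal in every rule's right-hand side or depends on a non-nullable symbol.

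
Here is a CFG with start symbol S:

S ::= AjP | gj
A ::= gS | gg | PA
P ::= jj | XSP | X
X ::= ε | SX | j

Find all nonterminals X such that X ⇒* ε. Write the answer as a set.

{P, X}

Directly nullable (have an ε-rule): {X}.
P is nullable via P -> X (every symbol on the right is already known nullable).
Not nullable: A, S — each has a terminal in every rule's right-hand side or depends on a non-nullable symbol.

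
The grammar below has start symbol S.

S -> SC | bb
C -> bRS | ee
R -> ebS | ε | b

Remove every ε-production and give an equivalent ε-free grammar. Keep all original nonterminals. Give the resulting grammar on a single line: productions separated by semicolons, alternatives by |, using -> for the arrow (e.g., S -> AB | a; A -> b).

S -> SC | bb; C -> bS | ee | bRS; R -> b | ebS

Nullable set: {R}.
C -> bRS: R nullable, giving bRS | bS.
Drop R -> ε.
Unchanged (no nullable symbols): S -> SC; S -> bb; C -> ee; R -> b; R -> ebS.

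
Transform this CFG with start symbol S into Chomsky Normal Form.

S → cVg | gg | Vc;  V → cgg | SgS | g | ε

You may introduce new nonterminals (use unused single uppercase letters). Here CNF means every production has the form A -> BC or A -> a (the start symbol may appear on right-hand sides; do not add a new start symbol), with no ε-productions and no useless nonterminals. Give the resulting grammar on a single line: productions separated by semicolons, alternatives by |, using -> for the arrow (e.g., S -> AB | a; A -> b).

Nullable: {V}; after ε-elimination: S -> c | Vc | cg | gg | cVg; V -> g | SgS | cgg.
No unit productions to eliminate.
TERM: introduce A -> c, B -> g and substitute in every rule of length ≥2.
BIN: S -> AVB becomes S -> AC, C -> VB; V -> ABB becomes V -> AD, D -> BB; V -> SBS becomes V -> SE, E -> BS.

S -> c | AB | AC | BB | VA; A -> c; B -> g; C -> VB; D -> BB; E -> BS; V -> g | AD | SE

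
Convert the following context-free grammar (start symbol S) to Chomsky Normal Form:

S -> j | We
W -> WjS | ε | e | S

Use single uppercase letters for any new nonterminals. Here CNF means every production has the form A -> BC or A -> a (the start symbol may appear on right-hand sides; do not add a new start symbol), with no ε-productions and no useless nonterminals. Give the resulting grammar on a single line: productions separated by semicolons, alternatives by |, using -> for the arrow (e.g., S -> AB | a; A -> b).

S -> e | j | WA; A -> e; B -> j; C -> BS; W -> e | j | BS | WA | WC

Nullable: {W}; after ε-elimination: S -> e | j | We; W -> S | e | jS | WjS.
After unit-elimination: S -> e | j | We; W -> e | j | We | jS | WjS.
TERM: introduce A -> e, B -> j and substitute in every rule of length ≥2.
BIN: W -> WBS becomes W -> WC, C -> BS.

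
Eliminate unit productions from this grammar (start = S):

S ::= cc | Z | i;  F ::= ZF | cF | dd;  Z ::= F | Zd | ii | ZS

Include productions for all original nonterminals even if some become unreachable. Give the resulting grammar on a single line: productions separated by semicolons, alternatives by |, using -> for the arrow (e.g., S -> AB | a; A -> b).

S -> i | ZF | ZS | Zd | cF | cc | dd | ii; F -> ZF | cF | dd; Z -> ZF | ZS | Zd | cF | dd | ii

Unit productions: S->Z, Z->F.
Unit pairs (A ⇒* B via units): (S,F), (S,Z), (Z,F).
S: inherits non-unit rules of {F, S, Z} → ZF | ZS | Zd | cF | cc | dd | i | ii.
F: inherits non-unit rules of {F} → ZF | cF | dd.
Z: inherits non-unit rules of {F, Z} → ZF | ZS | Zd | cF | dd | ii.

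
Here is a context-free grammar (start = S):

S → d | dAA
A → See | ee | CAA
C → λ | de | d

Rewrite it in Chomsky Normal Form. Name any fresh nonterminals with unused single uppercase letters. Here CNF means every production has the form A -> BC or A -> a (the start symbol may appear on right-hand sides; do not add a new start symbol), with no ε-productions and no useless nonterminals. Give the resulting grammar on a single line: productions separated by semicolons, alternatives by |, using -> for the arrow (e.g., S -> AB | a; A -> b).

Nullable: {C}; after ε-elimination: S -> d | dAA; A -> AA | ee | CAA | See; C -> d | de.
No unit productions to eliminate.
TERM: introduce D -> d, B -> e and substitute in every rule of length ≥2.
BIN: A -> CAA becomes A -> CE, E -> AA; A -> SBB becomes A -> SF, F -> BB; S -> DAA becomes S -> DG, G -> AA.

S -> d | DG; A -> AA | BB | CE | SF; B -> e; C -> d | DB; D -> d; E -> AA; F -> BB; G -> AA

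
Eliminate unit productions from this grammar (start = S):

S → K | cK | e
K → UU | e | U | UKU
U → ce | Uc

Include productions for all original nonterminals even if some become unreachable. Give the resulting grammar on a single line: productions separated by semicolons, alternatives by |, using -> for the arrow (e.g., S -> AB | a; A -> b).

S -> e | UU | Uc | cK | ce | UKU; K -> e | UU | Uc | ce | UKU; U -> Uc | ce

Unit productions: K->U, S->K.
Unit pairs (A ⇒* B via units): (K,U), (S,K), (S,U).
S: inherits non-unit rules of {K, S, U} → UKU | UU | Uc | cK | ce | e.
K: inherits non-unit rules of {K, U} → UKU | UU | Uc | ce | e.
U: inherits non-unit rules of {U} → Uc | ce.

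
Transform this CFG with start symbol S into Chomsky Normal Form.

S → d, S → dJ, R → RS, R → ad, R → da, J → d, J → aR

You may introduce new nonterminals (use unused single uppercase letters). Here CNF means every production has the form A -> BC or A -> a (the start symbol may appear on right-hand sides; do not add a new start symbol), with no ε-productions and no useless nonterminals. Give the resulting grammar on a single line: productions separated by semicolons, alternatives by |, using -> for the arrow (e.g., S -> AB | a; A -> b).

No ε-productions.
No unit productions to eliminate.
TERM: introduce A -> a, B -> d and substitute in every rule of length ≥2.

S -> d | BJ; A -> a; B -> d; J -> d | AR; R -> AB | BA | RS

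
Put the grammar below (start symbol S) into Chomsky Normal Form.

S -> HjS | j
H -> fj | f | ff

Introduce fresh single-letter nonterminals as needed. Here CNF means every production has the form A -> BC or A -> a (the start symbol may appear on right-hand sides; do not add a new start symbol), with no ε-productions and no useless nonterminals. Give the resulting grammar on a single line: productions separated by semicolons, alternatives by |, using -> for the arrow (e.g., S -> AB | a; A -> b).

S -> j | HC; A -> f; B -> j; C -> BS; H -> f | AA | AB

No ε-productions.
No unit productions to eliminate.
TERM: introduce A -> f, B -> j and substitute in every rule of length ≥2.
BIN: S -> HBS becomes S -> HC, C -> BS.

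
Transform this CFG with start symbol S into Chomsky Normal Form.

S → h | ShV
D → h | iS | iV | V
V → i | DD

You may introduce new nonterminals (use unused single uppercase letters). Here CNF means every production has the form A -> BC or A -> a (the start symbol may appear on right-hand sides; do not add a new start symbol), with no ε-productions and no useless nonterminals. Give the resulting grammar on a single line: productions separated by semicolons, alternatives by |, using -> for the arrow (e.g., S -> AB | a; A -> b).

No ε-productions.
After unit-elimination: S -> h | ShV; D -> h | i | DD | iS | iV; V -> i | DD.
TERM: introduce B -> h, A -> i and substitute in every rule of length ≥2.
BIN: S -> SBV becomes S -> SC, C -> BV.

S -> h | SC; A -> i; B -> h; C -> BV; D -> h | i | AS | AV | DD; V -> i | DD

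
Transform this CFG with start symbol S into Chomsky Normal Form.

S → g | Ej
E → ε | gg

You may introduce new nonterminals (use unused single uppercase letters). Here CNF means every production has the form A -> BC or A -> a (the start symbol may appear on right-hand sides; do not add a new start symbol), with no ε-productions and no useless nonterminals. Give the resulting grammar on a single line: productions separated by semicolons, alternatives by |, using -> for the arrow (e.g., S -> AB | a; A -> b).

S -> g | j | EB; A -> g; B -> j; E -> AA

Nullable: {E}; after ε-elimination: S -> g | j | Ej; E -> gg.
No unit productions to eliminate.
TERM: introduce A -> g, B -> j and substitute in every rule of length ≥2.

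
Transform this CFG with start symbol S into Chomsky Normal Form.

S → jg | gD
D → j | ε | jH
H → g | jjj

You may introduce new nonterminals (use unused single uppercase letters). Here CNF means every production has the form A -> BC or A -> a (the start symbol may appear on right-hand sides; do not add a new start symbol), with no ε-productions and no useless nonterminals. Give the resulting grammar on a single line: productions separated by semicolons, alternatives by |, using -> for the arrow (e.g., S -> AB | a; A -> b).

Nullable: {D}; after ε-elimination: S -> g | gD | jg; D -> j | jH; H -> g | jjj.
No unit productions to eliminate.
TERM: introduce B -> g, A -> j and substitute in every rule of length ≥2.
BIN: H -> AAA becomes H -> AC, C -> AA.

S -> g | AB | BD; A -> j; B -> g; C -> AA; D -> j | AH; H -> g | AC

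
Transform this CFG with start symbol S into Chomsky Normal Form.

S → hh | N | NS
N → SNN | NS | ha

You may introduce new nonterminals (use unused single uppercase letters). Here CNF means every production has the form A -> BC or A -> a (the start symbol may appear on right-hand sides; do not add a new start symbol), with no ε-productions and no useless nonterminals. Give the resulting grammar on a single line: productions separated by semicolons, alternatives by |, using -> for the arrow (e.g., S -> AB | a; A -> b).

No ε-productions.
After unit-elimination: S -> NS | ha | hh | SNN; N -> NS | ha | SNN.
TERM: introduce B -> a, A -> h and substitute in every rule of length ≥2.
BIN: N -> SNN becomes N -> SC, C -> NN; S -> SNN becomes S -> SD, D -> NN.

S -> AA | AB | NS | SD; A -> h; B -> a; C -> NN; D -> NN; N -> AB | NS | SC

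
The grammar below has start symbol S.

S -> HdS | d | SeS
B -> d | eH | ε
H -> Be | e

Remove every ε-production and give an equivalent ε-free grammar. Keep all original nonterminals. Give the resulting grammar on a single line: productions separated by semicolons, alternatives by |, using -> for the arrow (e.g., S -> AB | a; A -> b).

S -> d | HdS | SeS; B -> d | eH; H -> e | Be

Nullable set: {B}.
Drop B -> ε.
H -> Be: B nullable, giving Be | e.
Unchanged (no nullable symbols): S -> HdS; S -> SeS; S -> d; B -> d; B -> eH; H -> e.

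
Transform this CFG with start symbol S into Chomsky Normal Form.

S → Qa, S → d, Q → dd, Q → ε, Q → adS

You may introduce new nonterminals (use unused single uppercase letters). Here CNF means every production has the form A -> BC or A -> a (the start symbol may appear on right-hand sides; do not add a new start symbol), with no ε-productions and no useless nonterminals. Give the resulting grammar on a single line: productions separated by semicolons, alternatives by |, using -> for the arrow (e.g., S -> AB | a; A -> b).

S -> a | d | QA; A -> a; B -> d; C -> BS; Q -> AC | BB

Nullable: {Q}; after ε-elimination: S -> a | d | Qa; Q -> dd | adS.
No unit productions to eliminate.
TERM: introduce A -> a, B -> d and substitute in every rule of length ≥2.
BIN: Q -> ABS becomes Q -> AC, C -> BS.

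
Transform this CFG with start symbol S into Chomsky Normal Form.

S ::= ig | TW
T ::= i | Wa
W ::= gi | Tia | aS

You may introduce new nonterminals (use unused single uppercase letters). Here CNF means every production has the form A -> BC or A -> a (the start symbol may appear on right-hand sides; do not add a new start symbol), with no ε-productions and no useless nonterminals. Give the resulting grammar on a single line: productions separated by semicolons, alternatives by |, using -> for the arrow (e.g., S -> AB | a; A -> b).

No ε-productions.
No unit productions to eliminate.
TERM: introduce C -> a, B -> g, A -> i and substitute in every rule of length ≥2.
BIN: W -> TAC becomes W -> TD, D -> AC.

S -> AB | TW; A -> i; B -> g; C -> a; D -> AC; T -> i | WC; W -> BA | CS | TD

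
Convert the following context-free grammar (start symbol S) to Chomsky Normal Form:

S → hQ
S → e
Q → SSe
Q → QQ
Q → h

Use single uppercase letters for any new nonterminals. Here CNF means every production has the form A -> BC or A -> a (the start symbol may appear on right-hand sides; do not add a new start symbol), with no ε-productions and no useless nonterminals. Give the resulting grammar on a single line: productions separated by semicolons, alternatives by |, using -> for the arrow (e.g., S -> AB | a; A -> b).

No ε-productions.
No unit productions to eliminate.
TERM: introduce A -> e, B -> h and substitute in every rule of length ≥2.
BIN: Q -> SSA becomes Q -> SC, C -> SA.

S -> e | BQ; A -> e; B -> h; C -> SA; Q -> h | QQ | SC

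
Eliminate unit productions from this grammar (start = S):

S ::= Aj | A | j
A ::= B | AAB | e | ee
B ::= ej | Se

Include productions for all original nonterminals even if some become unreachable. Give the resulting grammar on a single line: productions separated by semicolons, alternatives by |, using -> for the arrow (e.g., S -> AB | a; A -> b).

Unit productions: A->B, S->A.
Unit pairs (A ⇒* B via units): (A,B), (S,A), (S,B).
S: inherits non-unit rules of {A, B, S} → AAB | Aj | Se | e | ee | ej | j.
A: inherits non-unit rules of {A, B} → AAB | Se | e | ee | ej.
B: inherits non-unit rules of {B} → Se | ej.

S -> e | j | Aj | Se | ee | ej | AAB; A -> e | Se | ee | ej | AAB; B -> Se | ej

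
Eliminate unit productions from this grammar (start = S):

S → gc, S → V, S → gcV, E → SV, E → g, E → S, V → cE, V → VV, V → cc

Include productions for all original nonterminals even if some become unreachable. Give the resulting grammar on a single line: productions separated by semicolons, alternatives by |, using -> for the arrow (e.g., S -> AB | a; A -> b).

Unit productions: E->S, S->V.
Unit pairs (A ⇒* B via units): (E,S), (E,V), (S,V).
S: inherits non-unit rules of {S, V} → VV | cE | cc | gc | gcV.
E: inherits non-unit rules of {E, S, V} → SV | VV | cE | cc | g | gc | gcV.
V: inherits non-unit rules of {V} → VV | cE | cc.

S -> VV | cE | cc | gc | gcV; E -> g | SV | VV | cE | cc | gc | gcV; V -> VV | cE | cc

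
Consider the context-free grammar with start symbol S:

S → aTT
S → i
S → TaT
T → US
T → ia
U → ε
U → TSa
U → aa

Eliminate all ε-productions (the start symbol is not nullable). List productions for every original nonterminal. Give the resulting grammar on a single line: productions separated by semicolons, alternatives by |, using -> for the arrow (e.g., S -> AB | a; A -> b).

S -> i | TaT | aTT; T -> S | US | ia; U -> aa | TSa

Nullable set: {U}.
T -> US: U nullable, giving S | US.
Drop U -> ε.
Unchanged (no nullable symbols): S -> TaT; S -> aTT; S -> i; T -> ia; U -> TSa; U -> aa.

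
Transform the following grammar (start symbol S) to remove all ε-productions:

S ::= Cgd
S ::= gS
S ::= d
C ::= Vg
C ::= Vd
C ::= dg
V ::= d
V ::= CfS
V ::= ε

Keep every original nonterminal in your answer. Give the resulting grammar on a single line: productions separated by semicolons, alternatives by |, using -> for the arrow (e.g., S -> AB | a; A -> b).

Nullable set: {V}.
C -> Vd: V nullable, giving Vd | d.
C -> Vg: V nullable, giving Vg | g.
Drop V -> ε.
Unchanged (no nullable symbols): S -> Cgd; S -> d; S -> gS; C -> dg; V -> CfS; V -> d.

S -> d | gS | Cgd; C -> d | g | Vd | Vg | dg; V -> d | CfS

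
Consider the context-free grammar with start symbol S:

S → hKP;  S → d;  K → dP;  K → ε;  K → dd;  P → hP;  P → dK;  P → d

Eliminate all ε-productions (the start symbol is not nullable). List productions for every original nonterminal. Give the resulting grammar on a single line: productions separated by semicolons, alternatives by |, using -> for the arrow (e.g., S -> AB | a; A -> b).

S -> d | hP | hKP; K -> dP | dd; P -> d | dK | hP

Nullable set: {K}.
S -> hKP: K nullable, giving hKP | hP.
Drop K -> ε.
P -> dK: K nullable, giving d | dK.
Unchanged (no nullable symbols): S -> d; K -> dP; K -> dd; P -> d; P -> hP.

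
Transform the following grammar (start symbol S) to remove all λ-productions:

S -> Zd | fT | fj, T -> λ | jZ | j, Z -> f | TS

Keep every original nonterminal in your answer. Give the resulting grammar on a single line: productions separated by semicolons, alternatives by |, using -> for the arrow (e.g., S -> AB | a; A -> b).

S -> f | Zd | fT | fj; T -> j | jZ; Z -> S | f | TS

Nullable set: {T}.
S -> fT: T nullable, giving f | fT.
Drop T -> λ.
Z -> TS: T nullable, giving S | TS.
Unchanged (no nullable symbols): S -> Zd; S -> fj; T -> j; T -> jZ; Z -> f.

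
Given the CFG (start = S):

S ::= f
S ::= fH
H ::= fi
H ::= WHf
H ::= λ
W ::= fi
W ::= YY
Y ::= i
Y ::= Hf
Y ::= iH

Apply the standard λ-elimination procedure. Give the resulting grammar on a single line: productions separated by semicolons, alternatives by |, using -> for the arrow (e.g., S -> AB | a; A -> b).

S -> f | fH; H -> Wf | fi | WHf; W -> YY | fi; Y -> f | i | Hf | iH

Nullable set: {H}.
S -> fH: H nullable, giving f | fH.
Drop H -> λ.
H -> WHf: H nullable, giving WHf | Wf.
Y -> Hf: H nullable, giving Hf | f.
Y -> iH: H nullable, giving i | iH.
Unchanged (no nullable symbols): S -> f; H -> fi; W -> YY; W -> fi; Y -> i.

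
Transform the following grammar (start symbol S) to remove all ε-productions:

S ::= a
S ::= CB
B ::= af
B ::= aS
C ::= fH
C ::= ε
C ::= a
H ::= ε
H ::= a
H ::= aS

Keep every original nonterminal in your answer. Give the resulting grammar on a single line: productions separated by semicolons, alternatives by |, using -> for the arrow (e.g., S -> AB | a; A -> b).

S -> B | a | CB; B -> aS | af; C -> a | f | fH; H -> a | aS

Nullable set: {C, H}.
S -> CB: C nullable, giving B | CB.
Drop C -> ε.
C -> fH: H nullable, giving f | fH.
Drop H -> ε.
Unchanged (no nullable symbols): S -> a; B -> aS; B -> af; C -> a; H -> a; H -> aS.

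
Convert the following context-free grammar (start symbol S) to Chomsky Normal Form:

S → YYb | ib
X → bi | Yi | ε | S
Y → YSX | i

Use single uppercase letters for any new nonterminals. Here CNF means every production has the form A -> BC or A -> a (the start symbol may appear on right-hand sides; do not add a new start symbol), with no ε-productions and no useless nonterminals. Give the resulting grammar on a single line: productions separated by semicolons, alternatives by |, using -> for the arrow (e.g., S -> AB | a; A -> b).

S -> BA | YC; A -> b; B -> i; C -> YA; D -> YA; E -> SX; X -> AB | BA | YB | YD; Y -> i | YE | YS

Nullable: {X}; after ε-elimination: S -> ib | YYb; X -> S | Yi | bi; Y -> i | YS | YSX.
After unit-elimination: S -> ib | YYb; X -> Yi | bi | ib | YYb; Y -> i | YS | YSX.
TERM: introduce A -> b, B -> i and substitute in every rule of length ≥2.
BIN: S -> YYA becomes S -> YC, C -> YA; X -> YYA becomes X -> YD, D -> YA; Y -> YSX becomes Y -> YE, E -> SX.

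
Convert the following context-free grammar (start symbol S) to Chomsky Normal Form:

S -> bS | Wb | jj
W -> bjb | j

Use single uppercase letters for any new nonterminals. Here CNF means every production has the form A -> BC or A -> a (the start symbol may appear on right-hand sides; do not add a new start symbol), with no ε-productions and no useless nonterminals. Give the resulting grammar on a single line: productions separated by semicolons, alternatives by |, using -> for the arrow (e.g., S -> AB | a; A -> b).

No ε-productions.
No unit productions to eliminate.
TERM: introduce A -> b, B -> j and substitute in every rule of length ≥2.
BIN: W -> ABA becomes W -> AC, C -> BA.

S -> AS | BB | WA; A -> b; B -> j; C -> BA; W -> j | AC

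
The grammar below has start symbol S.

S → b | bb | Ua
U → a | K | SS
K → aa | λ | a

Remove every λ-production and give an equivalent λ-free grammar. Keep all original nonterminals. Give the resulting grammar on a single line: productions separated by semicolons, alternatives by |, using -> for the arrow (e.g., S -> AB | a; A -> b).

Nullable set: {K, U}.
S -> Ua: U nullable, giving Ua | a.
Drop K -> λ.
U -> K: K nullable, giving K.
Unchanged (no nullable symbols): S -> b; S -> bb; K -> a; K -> aa; U -> SS; U -> a.

S -> a | b | Ua | bb; K -> a | aa; U -> K | a | SS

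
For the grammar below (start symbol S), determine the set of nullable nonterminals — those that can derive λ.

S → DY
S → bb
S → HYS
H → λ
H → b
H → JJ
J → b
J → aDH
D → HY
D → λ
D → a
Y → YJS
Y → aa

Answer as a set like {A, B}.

{D, H}

Directly nullable (have an ε-rule): {D, H}.
Not nullable: J, S, Y — each has a terminal in every rule's right-hand side or depends on a non-nullable symbol.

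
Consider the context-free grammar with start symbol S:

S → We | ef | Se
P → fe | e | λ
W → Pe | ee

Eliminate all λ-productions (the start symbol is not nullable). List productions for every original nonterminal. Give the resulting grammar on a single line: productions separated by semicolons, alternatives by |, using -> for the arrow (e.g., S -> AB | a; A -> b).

Nullable set: {P}.
Drop P -> λ.
W -> Pe: P nullable, giving Pe | e.
Unchanged (no nullable symbols): S -> Se; S -> We; S -> ef; P -> e; P -> fe; W -> ee.

S -> Se | We | ef; P -> e | fe; W -> e | Pe | ee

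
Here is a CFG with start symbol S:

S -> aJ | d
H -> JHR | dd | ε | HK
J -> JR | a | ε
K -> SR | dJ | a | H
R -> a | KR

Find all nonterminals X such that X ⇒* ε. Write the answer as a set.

Directly nullable (have an ε-rule): {H, J}.
K is nullable via K -> H (every symbol on the right is already known nullable).
Not nullable: R, S — each has a terminal in every rule's right-hand side or depends on a non-nullable symbol.

{H, J, K}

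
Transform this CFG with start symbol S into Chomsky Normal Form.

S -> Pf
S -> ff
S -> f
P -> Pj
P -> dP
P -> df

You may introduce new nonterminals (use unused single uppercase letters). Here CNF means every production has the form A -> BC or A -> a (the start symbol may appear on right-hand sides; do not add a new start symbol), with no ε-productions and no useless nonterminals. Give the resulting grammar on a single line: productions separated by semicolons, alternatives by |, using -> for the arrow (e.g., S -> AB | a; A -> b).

S -> f | CC | PC; A -> j; B -> d; C -> f; P -> BC | BP | PA

No ε-productions.
No unit productions to eliminate.
TERM: introduce B -> d, C -> f, A -> j and substitute in every rule of length ≥2.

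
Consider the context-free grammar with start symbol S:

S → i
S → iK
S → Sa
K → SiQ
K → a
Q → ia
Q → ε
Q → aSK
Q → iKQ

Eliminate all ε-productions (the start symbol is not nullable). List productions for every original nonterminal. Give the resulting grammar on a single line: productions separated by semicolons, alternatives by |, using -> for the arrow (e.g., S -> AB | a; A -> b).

Nullable set: {Q}.
K -> SiQ: Q nullable, giving Si | SiQ.
Drop Q -> ε.
Q -> iKQ: Q nullable, giving iK | iKQ.
Unchanged (no nullable symbols): S -> Sa; S -> i; S -> iK; K -> a; Q -> aSK; Q -> ia.

S -> i | Sa | iK; K -> a | Si | SiQ; Q -> iK | ia | aSK | iKQ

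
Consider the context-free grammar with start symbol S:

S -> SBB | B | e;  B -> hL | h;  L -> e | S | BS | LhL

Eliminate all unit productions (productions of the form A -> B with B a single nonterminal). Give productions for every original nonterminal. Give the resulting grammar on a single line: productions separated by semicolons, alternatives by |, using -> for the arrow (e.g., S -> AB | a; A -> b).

S -> e | h | hL | SBB; B -> h | hL; L -> e | h | BS | hL | LhL | SBB

Unit productions: L->S, S->B.
Unit pairs (A ⇒* B via units): (L,B), (L,S), (S,B).
S: inherits non-unit rules of {B, S} → SBB | e | h | hL.
B: inherits non-unit rules of {B} → h | hL.
L: inherits non-unit rules of {B, L, S} → BS | LhL | SBB | e | h | hL.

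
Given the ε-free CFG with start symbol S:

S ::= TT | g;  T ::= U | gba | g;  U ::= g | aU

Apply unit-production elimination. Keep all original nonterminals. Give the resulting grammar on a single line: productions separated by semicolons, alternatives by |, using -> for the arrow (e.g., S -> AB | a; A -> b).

Unit productions: T->U.
Unit pairs (A ⇒* B via units): (T,U).
S: inherits non-unit rules of {S} → TT | g.
T: inherits non-unit rules of {T, U} → aU | g | gba.
U: inherits non-unit rules of {U} → aU | g.

S -> g | TT; T -> g | aU | gba; U -> g | aU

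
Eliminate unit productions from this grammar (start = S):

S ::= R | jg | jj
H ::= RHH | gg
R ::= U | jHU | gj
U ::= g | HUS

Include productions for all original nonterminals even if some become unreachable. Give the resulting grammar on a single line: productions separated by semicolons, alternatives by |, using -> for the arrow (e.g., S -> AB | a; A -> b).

S -> g | gj | jg | jj | HUS | jHU; H -> gg | RHH; R -> g | gj | HUS | jHU; U -> g | HUS

Unit productions: R->U, S->R.
Unit pairs (A ⇒* B via units): (R,U), (S,R), (S,U).
S: inherits non-unit rules of {R, S, U} → HUS | g | gj | jHU | jg | jj.
H: inherits non-unit rules of {H} → RHH | gg.
R: inherits non-unit rules of {R, U} → HUS | g | gj | jHU.
U: inherits non-unit rules of {U} → HUS | g.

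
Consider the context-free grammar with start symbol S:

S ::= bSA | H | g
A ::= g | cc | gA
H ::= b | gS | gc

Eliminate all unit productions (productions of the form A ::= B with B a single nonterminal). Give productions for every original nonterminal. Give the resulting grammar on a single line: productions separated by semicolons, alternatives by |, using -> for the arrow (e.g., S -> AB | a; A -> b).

Unit productions: S->H.
Unit pairs (A ⇒* B via units): (S,H).
S: inherits non-unit rules of {H, S} → b | bSA | g | gS | gc.
A: inherits non-unit rules of {A} → cc | g | gA.
H: inherits non-unit rules of {H} → b | gS | gc.

S -> b | g | gS | gc | bSA; A -> g | cc | gA; H -> b | gS | gc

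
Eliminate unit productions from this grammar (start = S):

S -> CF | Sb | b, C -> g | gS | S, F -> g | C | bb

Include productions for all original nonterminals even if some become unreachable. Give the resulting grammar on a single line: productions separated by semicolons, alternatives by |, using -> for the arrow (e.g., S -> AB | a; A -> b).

S -> b | CF | Sb; C -> b | g | CF | Sb | gS; F -> b | g | CF | Sb | bb | gS

Unit productions: C->S, F->C.
Unit pairs (A ⇒* B via units): (C,S), (F,C), (F,S).
S: inherits non-unit rules of {S} → CF | Sb | b.
C: inherits non-unit rules of {C, S} → CF | Sb | b | g | gS.
F: inherits non-unit rules of {C, F, S} → CF | Sb | b | bb | g | gS.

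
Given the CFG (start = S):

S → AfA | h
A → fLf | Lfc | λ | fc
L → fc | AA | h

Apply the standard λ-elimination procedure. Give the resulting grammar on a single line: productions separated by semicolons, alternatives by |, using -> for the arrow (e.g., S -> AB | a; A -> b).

S -> f | h | Af | fA | AfA; A -> fc | ff | Lfc | fLf; L -> A | h | AA | fc

Nullable set: {A, L}.
S -> AfA: A, A nullable, giving Af | AfA | f | fA.
Drop A -> λ.
A -> Lfc: L nullable, giving Lfc | fc.
A -> fLf: L nullable, giving fLf | ff.
L -> AA: A, A nullable, giving A | AA.
Unchanged (no nullable symbols): S -> h; A -> fc; L -> fc; L -> h.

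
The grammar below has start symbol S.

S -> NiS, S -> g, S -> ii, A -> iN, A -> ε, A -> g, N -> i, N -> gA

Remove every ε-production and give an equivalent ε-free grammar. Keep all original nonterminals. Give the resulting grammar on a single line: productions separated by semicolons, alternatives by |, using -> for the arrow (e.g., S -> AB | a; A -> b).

S -> g | ii | NiS; A -> g | iN; N -> g | i | gA

Nullable set: {A}.
Drop A -> ε.
N -> gA: A nullable, giving g | gA.
Unchanged (no nullable symbols): S -> NiS; S -> g; S -> ii; A -> g; A -> iN; N -> i.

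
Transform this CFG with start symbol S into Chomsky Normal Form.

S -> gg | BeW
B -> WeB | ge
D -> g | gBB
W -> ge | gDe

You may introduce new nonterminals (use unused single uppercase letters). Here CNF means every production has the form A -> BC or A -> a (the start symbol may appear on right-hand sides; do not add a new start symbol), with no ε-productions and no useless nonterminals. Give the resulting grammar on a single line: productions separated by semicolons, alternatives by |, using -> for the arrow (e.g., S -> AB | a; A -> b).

S -> BG | CC; A -> e; B -> CA | WE; C -> g; D -> g | CF; E -> AB; F -> BB; G -> AW; H -> DA; W -> CA | CH

No ε-productions.
No unit productions to eliminate.
TERM: introduce A -> e, C -> g and substitute in every rule of length ≥2.
BIN: B -> WAB becomes B -> WE, E -> AB; D -> CBB becomes D -> CF, F -> BB; S -> BAW becomes S -> BG, G -> AW; W -> CDA becomes W -> CH, H -> DA.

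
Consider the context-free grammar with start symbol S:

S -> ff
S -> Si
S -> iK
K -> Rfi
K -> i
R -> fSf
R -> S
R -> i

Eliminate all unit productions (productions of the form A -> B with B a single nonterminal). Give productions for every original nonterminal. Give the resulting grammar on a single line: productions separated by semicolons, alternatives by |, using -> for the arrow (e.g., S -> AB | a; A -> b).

Unit productions: R->S.
Unit pairs (A ⇒* B via units): (R,S).
S: inherits non-unit rules of {S} → Si | ff | iK.
K: inherits non-unit rules of {K} → Rfi | i.
R: inherits non-unit rules of {R, S} → Si | fSf | ff | i | iK.

S -> Si | ff | iK; K -> i | Rfi; R -> i | Si | ff | iK | fSf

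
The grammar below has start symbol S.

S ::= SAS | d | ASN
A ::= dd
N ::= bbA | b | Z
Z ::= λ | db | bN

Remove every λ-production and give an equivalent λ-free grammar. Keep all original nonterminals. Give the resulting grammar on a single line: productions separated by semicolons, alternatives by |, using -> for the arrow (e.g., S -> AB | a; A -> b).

Nullable set: {N, Z}.
S -> ASN: N nullable, giving AS | ASN.
N -> Z: Z nullable, giving Z.
Drop Z -> λ.
Z -> bN: N nullable, giving b | bN.
Unchanged (no nullable symbols): S -> SAS; S -> d; A -> dd; N -> b; N -> bbA; Z -> db.

S -> d | AS | ASN | SAS; A -> dd; N -> Z | b | bbA; Z -> b | bN | db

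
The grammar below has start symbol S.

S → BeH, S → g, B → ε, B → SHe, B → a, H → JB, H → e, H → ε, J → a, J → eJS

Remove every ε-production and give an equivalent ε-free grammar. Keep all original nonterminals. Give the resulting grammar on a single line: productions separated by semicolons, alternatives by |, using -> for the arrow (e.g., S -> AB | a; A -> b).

Nullable set: {B, H}.
S -> BeH: B, H nullable, giving Be | BeH | e | eH.
Drop B -> ε.
B -> SHe: H nullable, giving SHe | Se.
Drop H -> ε.
H -> JB: B nullable, giving J | JB.
Unchanged (no nullable symbols): S -> g; B -> a; H -> e; J -> a; J -> eJS.

S -> e | g | Be | eH | BeH; B -> a | Se | SHe; H -> J | e | JB; J -> a | eJS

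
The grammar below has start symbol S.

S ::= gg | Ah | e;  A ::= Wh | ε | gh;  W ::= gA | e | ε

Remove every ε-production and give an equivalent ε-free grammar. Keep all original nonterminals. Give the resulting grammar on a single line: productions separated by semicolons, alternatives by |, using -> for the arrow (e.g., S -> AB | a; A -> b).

Nullable set: {A, W}.
S -> Ah: A nullable, giving Ah | h.
Drop A -> ε.
A -> Wh: W nullable, giving Wh | h.
Drop W -> ε.
W -> gA: A nullable, giving g | gA.
Unchanged (no nullable symbols): S -> e; S -> gg; A -> gh; W -> e.

S -> e | h | Ah | gg; A -> h | Wh | gh; W -> e | g | gA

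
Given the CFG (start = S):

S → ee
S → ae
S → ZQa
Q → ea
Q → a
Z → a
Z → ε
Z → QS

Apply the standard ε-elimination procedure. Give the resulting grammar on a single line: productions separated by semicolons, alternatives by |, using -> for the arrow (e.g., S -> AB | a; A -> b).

Nullable set: {Z}.
S -> ZQa: Z nullable, giving Qa | ZQa.
Drop Z -> ε.
Unchanged (no nullable symbols): S -> ae; S -> ee; Q -> a; Q -> ea; Z -> QS; Z -> a.

S -> Qa | ae | ee | ZQa; Q -> a | ea; Z -> a | QS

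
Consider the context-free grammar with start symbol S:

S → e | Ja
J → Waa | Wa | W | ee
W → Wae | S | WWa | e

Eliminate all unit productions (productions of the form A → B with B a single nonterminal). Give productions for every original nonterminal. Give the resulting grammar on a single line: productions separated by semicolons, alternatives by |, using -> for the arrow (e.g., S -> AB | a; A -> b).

S -> e | Ja; J -> e | Ja | Wa | ee | WWa | Waa | Wae; W -> e | Ja | WWa | Wae

Unit productions: J->W, W->S.
Unit pairs (A ⇒* B via units): (J,S), (J,W), (W,S).
S: inherits non-unit rules of {S} → Ja | e.
J: inherits non-unit rules of {J, S, W} → Ja | WWa | Wa | Waa | Wae | e | ee.
W: inherits non-unit rules of {S, W} → Ja | WWa | Wae | e.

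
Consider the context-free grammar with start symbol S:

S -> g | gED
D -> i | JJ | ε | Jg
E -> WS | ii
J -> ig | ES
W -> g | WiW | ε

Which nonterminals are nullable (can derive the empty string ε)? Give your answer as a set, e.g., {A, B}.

Directly nullable (have an ε-rule): {D, W}.
Not nullable: E, J, S — each has a terminal in every rule's right-hand side or depends on a non-nullable symbol.

{D, W}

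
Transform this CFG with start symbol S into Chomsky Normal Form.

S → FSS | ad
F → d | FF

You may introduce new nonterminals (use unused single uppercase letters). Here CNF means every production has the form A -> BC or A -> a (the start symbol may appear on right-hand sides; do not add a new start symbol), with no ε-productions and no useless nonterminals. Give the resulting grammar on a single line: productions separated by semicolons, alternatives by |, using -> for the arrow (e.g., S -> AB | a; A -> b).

S -> AB | FC; A -> a; B -> d; C -> SS; F -> d | FF

No ε-productions.
No unit productions to eliminate.
TERM: introduce A -> a, B -> d and substitute in every rule of length ≥2.
BIN: S -> FSS becomes S -> FC, C -> SS.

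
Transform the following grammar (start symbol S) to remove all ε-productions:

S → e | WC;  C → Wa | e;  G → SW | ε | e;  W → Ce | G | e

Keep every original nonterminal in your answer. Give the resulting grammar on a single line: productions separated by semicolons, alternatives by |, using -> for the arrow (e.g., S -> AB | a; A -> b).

S -> C | e | WC; C -> a | e | Wa; G -> S | e | SW; W -> G | e | Ce

Nullable set: {G, W}.
S -> WC: W nullable, giving C | WC.
C -> Wa: W nullable, giving Wa | a.
Drop G -> ε.
G -> SW: W nullable, giving S | SW.
W -> G: G nullable, giving G.
Unchanged (no nullable symbols): S -> e; C -> e; G -> e; W -> Ce; W -> e.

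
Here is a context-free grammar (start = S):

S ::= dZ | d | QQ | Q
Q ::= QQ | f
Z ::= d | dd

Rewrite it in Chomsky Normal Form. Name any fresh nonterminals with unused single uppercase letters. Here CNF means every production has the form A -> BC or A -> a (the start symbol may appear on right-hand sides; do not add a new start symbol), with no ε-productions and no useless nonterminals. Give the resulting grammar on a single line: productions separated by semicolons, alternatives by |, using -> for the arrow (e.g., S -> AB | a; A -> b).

S -> d | f | AZ | QQ; A -> d; Q -> f | QQ; Z -> d | AA

No ε-productions.
After unit-elimination: S -> d | f | QQ | dZ; Q -> f | QQ; Z -> d | dd.
TERM: introduce A -> d and substitute in every rule of length ≥2.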